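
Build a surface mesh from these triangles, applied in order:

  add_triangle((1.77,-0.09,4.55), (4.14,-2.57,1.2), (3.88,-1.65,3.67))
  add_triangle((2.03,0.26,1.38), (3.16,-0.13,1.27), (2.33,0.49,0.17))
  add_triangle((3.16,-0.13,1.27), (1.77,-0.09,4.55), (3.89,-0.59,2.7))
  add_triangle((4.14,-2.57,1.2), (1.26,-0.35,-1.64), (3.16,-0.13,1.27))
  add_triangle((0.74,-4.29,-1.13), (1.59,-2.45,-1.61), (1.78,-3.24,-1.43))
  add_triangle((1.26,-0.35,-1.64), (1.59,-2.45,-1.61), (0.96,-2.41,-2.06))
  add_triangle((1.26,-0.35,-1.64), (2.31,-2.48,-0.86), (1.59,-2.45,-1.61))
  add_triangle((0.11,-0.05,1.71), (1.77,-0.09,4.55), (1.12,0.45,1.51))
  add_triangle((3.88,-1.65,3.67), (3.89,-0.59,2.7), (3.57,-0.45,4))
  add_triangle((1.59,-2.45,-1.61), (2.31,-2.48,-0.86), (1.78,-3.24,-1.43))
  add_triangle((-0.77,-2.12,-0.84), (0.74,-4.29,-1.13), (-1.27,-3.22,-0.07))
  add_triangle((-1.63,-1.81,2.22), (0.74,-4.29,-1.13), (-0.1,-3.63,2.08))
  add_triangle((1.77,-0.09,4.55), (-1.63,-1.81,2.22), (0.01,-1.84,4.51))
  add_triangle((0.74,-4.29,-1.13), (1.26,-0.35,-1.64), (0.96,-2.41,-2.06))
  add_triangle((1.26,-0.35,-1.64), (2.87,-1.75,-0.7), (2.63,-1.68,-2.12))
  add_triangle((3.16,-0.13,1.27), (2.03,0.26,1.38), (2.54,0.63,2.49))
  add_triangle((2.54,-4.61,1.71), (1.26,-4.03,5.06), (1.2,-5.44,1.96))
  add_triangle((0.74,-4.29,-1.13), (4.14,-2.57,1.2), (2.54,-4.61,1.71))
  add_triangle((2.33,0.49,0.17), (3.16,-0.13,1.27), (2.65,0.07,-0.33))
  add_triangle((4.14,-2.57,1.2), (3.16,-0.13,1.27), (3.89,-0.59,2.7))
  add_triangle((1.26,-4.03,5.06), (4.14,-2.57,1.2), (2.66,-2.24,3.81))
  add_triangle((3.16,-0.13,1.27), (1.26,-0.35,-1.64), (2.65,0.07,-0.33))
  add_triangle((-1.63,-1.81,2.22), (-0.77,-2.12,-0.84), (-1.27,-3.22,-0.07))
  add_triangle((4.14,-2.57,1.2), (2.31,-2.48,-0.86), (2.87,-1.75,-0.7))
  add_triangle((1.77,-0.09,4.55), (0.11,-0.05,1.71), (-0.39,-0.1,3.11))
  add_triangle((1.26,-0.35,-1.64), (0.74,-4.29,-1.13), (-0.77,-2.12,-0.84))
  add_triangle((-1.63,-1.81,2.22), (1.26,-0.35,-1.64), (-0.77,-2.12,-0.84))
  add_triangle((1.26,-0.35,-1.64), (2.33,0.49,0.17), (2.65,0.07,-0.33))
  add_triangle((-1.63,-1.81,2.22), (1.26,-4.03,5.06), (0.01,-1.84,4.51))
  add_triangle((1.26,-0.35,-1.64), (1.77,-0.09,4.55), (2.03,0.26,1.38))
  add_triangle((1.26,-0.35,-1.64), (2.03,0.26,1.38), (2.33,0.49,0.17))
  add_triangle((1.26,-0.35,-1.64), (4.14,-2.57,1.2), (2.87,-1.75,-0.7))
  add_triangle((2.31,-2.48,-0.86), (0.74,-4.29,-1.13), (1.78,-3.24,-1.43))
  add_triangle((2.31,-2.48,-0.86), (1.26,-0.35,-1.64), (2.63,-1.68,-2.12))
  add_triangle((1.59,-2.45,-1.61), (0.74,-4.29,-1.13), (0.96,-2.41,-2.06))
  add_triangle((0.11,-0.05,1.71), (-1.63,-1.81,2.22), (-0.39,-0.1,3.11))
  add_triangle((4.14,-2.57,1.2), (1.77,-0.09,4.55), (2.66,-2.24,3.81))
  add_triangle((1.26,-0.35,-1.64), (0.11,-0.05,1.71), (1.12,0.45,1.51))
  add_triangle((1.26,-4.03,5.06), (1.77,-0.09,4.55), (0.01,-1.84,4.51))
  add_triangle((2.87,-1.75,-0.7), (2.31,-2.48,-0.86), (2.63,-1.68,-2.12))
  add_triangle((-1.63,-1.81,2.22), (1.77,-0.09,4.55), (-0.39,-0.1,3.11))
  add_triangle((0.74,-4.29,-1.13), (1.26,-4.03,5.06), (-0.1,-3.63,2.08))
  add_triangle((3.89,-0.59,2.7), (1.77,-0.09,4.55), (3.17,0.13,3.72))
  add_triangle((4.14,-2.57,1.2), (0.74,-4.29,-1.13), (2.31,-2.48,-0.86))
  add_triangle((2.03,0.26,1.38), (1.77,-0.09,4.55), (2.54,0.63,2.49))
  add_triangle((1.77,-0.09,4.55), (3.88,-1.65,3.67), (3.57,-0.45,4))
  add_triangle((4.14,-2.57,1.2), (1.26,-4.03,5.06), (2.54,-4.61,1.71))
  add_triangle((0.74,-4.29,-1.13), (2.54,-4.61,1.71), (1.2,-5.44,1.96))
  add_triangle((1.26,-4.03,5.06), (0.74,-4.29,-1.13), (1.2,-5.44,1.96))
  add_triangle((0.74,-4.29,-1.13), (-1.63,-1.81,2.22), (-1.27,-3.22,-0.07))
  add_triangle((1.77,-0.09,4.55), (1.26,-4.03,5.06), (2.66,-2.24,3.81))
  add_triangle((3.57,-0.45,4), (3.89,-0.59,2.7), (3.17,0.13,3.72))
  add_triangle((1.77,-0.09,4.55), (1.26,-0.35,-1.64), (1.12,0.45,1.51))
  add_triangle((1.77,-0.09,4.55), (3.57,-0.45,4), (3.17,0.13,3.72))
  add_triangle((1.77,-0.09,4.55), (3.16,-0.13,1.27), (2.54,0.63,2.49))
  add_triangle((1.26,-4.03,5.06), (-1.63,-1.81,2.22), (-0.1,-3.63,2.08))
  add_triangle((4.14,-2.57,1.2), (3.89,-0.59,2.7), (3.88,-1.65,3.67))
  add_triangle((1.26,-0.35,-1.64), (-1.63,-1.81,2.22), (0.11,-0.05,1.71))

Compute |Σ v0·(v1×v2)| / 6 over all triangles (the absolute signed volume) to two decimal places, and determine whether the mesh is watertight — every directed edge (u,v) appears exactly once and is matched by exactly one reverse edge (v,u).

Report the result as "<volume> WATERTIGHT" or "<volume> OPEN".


Per-triangle v0·(v1×v2)/6:
  t1: +0.3414
  t2: +0.3127
  t3: +0.8590
  t4: +2.6398
  t5: +0.3610
  t6: +0.5487
  t7: +0.7280
  t8: +0.1955
  t9: +1.1055
  t10: +0.3014
  t11: +0.9994
  t12: +2.8161
  t13: +0.9744
  t14: -0.6201
  t15: +0.3445
  t16: +0.0476
  t17: +4.9659
  t18: +5.3877
  t19: +0.3582
  t20: +1.5415
  t21: +4.9032
  t22: +0.4214
  t23: +0.3101
  t24: +1.1390
  t25: -0.0034
  t26: +1.4984
  t27: -0.9236
  t28: +0.2028
  t29: +3.2644
  t30: -0.8465
  t31: -0.4065
  t32: +0.4131
  t33: +0.5954
  t34: +0.0751
  t35: +0.8142
  t36: -0.2889
  t37: +3.7552
  t38: -0.3083
  t39: +4.2582
  t40: +0.7469
  t41: +2.0698
  t42: +4.4045
  t43: -1.1395
  t44: +3.0725
  t45: -0.4268
  t46: +1.7194
  t47: +7.6437
  t48: +3.6857
  t49: -0.2252
  t50: +2.4392
  t51: +4.6731
  t52: +0.5126
  t53: +0.8451
  t54: +0.7955
  t55: +1.4982
  t56: +3.6109
  t57: +2.3818
  t58: -0.8802
Σ = +80.5087 → |volume| = 80.51

Directed edges: 174 total, each appears once with its reverse present → watertight.

80.51 WATERTIGHT


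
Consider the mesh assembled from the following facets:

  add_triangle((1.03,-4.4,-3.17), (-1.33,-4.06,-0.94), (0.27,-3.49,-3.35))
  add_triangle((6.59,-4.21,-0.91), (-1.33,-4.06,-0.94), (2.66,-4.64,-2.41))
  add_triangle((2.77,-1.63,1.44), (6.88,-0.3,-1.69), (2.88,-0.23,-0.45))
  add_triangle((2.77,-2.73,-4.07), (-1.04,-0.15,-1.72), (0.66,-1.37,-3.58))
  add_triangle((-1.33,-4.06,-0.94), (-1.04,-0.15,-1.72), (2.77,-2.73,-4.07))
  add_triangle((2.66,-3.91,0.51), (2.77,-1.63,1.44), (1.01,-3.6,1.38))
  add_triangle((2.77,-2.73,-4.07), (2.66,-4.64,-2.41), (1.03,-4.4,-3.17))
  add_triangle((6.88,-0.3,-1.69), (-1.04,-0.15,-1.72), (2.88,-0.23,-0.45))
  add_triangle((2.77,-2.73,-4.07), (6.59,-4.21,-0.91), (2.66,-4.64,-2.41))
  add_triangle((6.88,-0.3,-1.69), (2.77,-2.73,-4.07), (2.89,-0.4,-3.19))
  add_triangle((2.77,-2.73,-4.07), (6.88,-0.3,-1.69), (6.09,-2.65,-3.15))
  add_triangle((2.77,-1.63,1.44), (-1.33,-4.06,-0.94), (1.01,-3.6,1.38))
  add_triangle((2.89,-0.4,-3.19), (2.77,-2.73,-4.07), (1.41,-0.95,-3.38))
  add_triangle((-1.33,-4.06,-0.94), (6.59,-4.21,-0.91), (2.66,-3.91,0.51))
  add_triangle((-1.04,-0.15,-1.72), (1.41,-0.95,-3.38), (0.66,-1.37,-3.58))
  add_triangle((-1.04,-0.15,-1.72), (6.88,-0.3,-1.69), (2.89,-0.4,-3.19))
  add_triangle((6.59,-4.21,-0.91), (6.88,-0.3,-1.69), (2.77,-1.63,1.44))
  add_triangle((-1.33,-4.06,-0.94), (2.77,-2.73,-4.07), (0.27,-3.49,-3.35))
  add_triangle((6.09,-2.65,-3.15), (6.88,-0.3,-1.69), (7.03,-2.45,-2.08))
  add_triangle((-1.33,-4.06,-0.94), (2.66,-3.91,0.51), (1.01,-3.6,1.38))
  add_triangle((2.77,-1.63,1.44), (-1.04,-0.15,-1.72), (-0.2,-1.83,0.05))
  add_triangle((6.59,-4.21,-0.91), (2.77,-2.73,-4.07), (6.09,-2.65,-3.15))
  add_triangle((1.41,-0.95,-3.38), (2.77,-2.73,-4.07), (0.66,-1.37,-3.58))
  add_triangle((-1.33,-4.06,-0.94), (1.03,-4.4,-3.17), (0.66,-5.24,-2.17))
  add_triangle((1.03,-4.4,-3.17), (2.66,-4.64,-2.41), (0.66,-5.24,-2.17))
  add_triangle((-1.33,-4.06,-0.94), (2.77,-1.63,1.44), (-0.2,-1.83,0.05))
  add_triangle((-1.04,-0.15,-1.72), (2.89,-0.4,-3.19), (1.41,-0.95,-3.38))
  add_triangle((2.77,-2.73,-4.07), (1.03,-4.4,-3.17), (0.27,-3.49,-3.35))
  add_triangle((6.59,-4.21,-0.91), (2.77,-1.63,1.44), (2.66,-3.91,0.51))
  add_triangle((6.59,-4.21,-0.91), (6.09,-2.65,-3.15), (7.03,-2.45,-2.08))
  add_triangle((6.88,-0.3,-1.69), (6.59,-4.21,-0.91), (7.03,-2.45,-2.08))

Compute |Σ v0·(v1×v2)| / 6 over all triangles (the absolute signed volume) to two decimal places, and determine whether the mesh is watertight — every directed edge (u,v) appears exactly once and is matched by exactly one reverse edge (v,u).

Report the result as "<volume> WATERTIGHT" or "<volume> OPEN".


88.89 OPEN

Per-triangle v0·(v1×v2)/6:
  t1: +2.1936
  t2: +7.3859
  t3: +0.1916
  t4: +0.3370
  t5: +6.4837
  t6: +2.1366
  t7: +3.8852
  t8: -0.2942
  t9: +9.7553
  t10: +6.3553
  t11: +4.3189
  t12: -2.2563
  t13: +1.6931
  t14: +7.4592
  t15: +0.5167
  t16: +0.0651
  t17: +8.3110
  t18: -3.0151
  t19: +3.0998
  t20: +3.8060
  t21: -1.1146
  t22: +7.4601
  t23: +0.9644
  t24: +1.8595
  t25: +2.2402
  t26: +0.5678
  t27: +0.7845
  t28: +2.1494
  t29: +4.5597
  t30: +3.6650
  t31: +3.3305
Σ = +88.8949 → |volume| = 88.89

Directed edges: 93 total; 9 unmatched, e.g. (-1.33,-4.06,-0.94)→(2.66,-4.64,-2.41) → open.


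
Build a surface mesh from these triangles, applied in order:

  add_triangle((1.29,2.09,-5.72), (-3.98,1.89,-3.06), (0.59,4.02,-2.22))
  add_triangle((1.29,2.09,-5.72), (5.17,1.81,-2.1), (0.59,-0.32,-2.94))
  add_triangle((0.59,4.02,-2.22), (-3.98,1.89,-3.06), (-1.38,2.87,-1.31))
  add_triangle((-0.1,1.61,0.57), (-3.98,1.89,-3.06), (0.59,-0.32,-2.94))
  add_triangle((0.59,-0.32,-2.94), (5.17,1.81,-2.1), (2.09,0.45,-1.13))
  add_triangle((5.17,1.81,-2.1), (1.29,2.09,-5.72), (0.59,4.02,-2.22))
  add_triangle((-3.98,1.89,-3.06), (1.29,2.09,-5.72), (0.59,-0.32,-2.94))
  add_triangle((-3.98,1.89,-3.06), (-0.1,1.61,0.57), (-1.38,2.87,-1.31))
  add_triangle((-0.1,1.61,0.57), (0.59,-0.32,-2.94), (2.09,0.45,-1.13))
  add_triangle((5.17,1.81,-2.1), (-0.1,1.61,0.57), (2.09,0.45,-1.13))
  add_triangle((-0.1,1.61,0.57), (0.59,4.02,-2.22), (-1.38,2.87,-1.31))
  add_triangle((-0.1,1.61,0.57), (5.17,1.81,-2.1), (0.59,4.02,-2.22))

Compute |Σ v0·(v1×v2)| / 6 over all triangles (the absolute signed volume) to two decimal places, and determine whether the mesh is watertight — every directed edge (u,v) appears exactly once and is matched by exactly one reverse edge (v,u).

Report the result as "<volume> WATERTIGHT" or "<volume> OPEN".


Per-triangle v0·(v1×v2)/6:
  t1: +14.3521
  t2: +6.1697
  t3: +3.2175
  t4: -3.5003
  t5: +0.5279
  t6: +14.2780
  t7: +6.2611
  t8: +1.2084
  t9: -1.4092
  t10: -0.2699
  t11: +1.6989
  t12: +4.5465
Σ = +47.0807 → |volume| = 47.08

Directed edges: 36 total, each appears once with its reverse present → watertight.

47.08 WATERTIGHT


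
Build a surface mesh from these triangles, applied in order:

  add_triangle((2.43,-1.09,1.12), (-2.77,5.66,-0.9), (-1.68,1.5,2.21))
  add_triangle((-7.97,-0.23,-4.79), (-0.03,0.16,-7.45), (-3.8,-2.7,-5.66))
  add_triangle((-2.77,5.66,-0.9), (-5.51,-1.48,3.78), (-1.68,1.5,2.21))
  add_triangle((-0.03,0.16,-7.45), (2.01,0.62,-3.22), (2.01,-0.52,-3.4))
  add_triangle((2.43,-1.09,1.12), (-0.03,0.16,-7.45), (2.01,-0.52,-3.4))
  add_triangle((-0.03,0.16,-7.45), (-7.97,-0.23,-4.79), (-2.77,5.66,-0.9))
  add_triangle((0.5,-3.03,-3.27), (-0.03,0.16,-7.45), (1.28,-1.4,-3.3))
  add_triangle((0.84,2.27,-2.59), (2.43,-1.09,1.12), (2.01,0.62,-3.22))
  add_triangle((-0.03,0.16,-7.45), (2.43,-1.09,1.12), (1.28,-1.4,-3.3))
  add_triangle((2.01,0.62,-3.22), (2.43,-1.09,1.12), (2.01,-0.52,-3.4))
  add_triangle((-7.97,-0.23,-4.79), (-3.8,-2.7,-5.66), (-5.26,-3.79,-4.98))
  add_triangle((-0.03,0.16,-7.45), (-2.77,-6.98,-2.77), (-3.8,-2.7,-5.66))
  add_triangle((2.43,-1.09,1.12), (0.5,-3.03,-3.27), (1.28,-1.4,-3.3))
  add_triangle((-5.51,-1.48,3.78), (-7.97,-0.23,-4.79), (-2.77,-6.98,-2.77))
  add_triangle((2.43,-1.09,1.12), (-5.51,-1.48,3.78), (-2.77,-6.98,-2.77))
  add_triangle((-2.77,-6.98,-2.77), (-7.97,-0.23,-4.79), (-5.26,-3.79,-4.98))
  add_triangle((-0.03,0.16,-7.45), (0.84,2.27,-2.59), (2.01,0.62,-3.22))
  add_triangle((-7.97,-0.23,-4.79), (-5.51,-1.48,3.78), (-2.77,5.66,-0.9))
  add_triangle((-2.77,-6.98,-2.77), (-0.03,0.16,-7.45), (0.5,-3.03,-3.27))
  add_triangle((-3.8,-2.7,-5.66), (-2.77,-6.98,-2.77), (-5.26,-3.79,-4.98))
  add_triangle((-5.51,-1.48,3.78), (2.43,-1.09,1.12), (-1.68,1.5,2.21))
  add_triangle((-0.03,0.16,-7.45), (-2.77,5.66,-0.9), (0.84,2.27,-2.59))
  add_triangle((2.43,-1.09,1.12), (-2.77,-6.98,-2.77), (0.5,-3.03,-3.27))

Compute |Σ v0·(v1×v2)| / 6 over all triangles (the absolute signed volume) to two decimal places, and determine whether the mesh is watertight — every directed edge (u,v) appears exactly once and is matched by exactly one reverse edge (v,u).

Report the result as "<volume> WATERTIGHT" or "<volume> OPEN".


367.83 OPEN

Per-triangle v0·(v1×v2)/6:
  t1: +5.2253
  t2: +26.2936
  t3: +11.2369
  t4: +2.8737
  t5: +0.8925
  t6: +56.8288
  t7: +4.0412
  t8: +2.6101
  t9: +2.7180
  t10: +2.0253
  t11: +10.0583
  t12: +23.3500
  t13: +3.2494
  t14: +66.9374
  t15: +23.4348
  t16: +11.3284
  t17: +4.9805
  t18: +55.4117
  t19: +15.1055
  t20: +9.0159
  t21: +6.6865
  t22: +13.5625
  t23: +9.9601
Σ = +367.8265 → |volume| = 367.83

Directed edges: 69 total; 3 unmatched, e.g. (2.43,-1.09,1.12)→(-2.77,5.66,-0.9) → open.


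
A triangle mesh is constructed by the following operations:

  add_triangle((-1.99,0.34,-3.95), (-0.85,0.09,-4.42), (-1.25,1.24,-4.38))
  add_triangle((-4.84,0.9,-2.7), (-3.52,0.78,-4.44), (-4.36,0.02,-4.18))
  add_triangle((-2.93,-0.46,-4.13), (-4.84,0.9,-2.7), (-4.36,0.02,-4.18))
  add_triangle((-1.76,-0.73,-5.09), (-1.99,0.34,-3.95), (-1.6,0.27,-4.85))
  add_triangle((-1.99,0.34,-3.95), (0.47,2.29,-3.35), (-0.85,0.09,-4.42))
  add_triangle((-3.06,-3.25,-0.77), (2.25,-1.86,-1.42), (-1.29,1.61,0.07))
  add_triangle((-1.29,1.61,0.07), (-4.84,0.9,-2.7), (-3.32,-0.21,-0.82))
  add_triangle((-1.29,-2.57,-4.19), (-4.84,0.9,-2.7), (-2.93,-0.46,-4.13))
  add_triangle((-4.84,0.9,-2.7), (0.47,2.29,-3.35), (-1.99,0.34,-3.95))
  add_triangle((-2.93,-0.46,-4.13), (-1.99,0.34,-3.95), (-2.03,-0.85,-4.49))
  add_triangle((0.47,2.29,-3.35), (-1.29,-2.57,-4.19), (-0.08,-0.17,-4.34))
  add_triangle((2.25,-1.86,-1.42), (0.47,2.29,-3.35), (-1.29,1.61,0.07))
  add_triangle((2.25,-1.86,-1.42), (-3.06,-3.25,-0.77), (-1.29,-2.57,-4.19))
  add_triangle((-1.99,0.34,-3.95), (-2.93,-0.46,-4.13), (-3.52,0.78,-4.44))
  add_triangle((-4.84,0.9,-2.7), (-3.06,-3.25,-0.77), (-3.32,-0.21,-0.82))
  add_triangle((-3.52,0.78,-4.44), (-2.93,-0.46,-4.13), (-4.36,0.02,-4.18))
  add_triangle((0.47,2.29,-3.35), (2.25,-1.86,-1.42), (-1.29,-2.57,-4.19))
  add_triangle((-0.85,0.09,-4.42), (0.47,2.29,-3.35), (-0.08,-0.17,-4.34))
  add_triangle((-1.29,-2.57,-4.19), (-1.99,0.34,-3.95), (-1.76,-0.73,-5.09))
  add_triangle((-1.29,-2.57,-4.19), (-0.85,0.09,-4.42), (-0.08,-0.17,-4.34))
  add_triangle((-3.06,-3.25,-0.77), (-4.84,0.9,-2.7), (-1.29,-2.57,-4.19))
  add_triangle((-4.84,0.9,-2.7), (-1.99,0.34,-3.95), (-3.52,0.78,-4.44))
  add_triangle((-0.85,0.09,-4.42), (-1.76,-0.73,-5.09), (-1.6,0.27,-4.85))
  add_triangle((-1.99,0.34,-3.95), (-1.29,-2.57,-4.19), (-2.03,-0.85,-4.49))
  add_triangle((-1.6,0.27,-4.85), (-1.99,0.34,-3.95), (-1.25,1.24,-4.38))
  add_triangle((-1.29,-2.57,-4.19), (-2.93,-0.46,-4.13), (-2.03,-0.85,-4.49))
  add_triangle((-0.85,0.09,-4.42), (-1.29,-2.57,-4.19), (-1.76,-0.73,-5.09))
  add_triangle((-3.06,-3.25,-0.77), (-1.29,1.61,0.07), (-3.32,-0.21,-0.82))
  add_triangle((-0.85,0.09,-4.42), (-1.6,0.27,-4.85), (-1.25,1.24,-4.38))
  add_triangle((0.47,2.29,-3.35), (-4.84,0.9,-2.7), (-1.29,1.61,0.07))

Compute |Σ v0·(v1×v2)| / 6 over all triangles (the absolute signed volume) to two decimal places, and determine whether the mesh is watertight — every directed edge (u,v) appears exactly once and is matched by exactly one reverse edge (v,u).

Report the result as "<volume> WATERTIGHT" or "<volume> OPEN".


Per-triangle v0·(v1×v2)/6:
  t1: -0.9651
  t2: +1.7565
  t3: -0.1751
  t4: +0.5705
  t5: +2.2269
  t6: -2.1634
  t7: +1.6677
  t8: +2.8434
  t9: +5.5338
  t10: +0.8159
  t11: -1.1986
  t12: -0.1250
  t13: +7.1622
  t14: +0.9113
  t15: +2.5541
  t16: +1.0997
  t17: +9.1901
  t18: +1.4472
  t19: +0.9205
  t20: +1.5683
  t21: +12.8150
  t22: -0.3474
  t23: +0.5083
  t24: +0.2205
  t25: +0.5720
  t26: +1.2675
  t27: +1.2306
  t28: +0.6439
  t29: +0.5143
  t30: +5.5066
Σ = +58.5722 → |volume| = 58.57

Directed edges: 90 total, each appears once with its reverse present → watertight.

58.57 WATERTIGHT


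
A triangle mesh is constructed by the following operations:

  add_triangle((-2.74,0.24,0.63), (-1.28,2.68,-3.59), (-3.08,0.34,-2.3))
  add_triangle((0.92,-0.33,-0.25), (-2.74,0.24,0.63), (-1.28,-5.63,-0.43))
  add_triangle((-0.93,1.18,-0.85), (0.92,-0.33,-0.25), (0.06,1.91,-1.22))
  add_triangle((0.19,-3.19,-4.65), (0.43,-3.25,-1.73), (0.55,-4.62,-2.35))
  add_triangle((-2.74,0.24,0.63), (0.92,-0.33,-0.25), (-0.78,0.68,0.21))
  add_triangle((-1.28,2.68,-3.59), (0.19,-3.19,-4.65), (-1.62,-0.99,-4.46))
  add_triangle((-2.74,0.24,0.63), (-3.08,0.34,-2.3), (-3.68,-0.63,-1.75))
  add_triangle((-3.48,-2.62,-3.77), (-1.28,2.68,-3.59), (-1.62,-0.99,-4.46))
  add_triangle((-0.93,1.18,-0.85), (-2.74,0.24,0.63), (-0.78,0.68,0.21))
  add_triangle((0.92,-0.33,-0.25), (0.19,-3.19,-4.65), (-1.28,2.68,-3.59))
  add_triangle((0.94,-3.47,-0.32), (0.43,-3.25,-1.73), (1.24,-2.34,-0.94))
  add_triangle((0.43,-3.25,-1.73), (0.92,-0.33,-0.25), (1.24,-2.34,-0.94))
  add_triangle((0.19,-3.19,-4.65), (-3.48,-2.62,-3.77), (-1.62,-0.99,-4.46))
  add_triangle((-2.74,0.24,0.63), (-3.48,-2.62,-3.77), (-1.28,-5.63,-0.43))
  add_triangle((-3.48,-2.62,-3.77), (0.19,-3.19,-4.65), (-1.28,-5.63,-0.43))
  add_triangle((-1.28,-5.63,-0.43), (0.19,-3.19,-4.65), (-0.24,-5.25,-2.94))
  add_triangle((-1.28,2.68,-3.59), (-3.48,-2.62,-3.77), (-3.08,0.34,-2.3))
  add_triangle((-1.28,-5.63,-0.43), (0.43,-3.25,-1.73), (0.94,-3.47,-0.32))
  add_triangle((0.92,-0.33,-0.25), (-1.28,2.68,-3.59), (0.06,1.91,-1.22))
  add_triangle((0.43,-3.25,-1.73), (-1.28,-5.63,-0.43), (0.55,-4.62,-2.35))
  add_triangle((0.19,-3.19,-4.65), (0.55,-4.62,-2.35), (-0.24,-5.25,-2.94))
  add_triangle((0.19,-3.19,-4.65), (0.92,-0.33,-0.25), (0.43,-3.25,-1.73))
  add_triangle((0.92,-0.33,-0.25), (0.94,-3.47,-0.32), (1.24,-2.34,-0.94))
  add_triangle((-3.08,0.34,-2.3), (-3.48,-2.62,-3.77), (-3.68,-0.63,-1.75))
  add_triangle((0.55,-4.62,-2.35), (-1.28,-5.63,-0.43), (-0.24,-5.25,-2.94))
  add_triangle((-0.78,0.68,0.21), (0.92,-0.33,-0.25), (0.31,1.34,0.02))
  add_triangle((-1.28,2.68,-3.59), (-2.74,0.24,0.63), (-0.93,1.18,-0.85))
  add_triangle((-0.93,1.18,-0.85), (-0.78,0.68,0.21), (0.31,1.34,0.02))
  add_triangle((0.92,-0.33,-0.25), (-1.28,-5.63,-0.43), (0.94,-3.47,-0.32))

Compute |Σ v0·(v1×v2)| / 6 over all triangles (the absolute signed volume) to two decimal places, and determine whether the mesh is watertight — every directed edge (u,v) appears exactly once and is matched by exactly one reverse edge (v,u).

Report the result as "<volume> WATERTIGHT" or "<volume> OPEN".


Per-triangle v0·(v1×v2)/6:
  t1: +3.4030
  t2: -0.0184
  t3: -0.1704
  t4: +0.1117
  t5: -0.0073
  t6: +4.8948
  t7: +1.3915
  t8: +5.4231
  t9: +0.3125
  t10: +3.4509
  t11: +0.6900
  t12: +0.1825
  t13: +5.8760
  t14: +11.0166
  t15: +14.9915
  t16: +1.7623
  t17: +5.5887
  t18: +2.3436
  t19: +0.7564
  t20: -0.0347
  t21: +1.9770
  t22: +1.4106
  t23: +0.2709
  t24: +2.1622
  t25: +2.0258
  t26: -0.0068
  t27: +0.7011
  t28: +0.2353
  t29: -0.3134
Σ = +70.4270 → |volume| = 70.43

Directed edges: 87 total; 9 unmatched, e.g. (-0.93,1.18,-0.85)→(0.92,-0.33,-0.25) → open.

70.43 OPEN


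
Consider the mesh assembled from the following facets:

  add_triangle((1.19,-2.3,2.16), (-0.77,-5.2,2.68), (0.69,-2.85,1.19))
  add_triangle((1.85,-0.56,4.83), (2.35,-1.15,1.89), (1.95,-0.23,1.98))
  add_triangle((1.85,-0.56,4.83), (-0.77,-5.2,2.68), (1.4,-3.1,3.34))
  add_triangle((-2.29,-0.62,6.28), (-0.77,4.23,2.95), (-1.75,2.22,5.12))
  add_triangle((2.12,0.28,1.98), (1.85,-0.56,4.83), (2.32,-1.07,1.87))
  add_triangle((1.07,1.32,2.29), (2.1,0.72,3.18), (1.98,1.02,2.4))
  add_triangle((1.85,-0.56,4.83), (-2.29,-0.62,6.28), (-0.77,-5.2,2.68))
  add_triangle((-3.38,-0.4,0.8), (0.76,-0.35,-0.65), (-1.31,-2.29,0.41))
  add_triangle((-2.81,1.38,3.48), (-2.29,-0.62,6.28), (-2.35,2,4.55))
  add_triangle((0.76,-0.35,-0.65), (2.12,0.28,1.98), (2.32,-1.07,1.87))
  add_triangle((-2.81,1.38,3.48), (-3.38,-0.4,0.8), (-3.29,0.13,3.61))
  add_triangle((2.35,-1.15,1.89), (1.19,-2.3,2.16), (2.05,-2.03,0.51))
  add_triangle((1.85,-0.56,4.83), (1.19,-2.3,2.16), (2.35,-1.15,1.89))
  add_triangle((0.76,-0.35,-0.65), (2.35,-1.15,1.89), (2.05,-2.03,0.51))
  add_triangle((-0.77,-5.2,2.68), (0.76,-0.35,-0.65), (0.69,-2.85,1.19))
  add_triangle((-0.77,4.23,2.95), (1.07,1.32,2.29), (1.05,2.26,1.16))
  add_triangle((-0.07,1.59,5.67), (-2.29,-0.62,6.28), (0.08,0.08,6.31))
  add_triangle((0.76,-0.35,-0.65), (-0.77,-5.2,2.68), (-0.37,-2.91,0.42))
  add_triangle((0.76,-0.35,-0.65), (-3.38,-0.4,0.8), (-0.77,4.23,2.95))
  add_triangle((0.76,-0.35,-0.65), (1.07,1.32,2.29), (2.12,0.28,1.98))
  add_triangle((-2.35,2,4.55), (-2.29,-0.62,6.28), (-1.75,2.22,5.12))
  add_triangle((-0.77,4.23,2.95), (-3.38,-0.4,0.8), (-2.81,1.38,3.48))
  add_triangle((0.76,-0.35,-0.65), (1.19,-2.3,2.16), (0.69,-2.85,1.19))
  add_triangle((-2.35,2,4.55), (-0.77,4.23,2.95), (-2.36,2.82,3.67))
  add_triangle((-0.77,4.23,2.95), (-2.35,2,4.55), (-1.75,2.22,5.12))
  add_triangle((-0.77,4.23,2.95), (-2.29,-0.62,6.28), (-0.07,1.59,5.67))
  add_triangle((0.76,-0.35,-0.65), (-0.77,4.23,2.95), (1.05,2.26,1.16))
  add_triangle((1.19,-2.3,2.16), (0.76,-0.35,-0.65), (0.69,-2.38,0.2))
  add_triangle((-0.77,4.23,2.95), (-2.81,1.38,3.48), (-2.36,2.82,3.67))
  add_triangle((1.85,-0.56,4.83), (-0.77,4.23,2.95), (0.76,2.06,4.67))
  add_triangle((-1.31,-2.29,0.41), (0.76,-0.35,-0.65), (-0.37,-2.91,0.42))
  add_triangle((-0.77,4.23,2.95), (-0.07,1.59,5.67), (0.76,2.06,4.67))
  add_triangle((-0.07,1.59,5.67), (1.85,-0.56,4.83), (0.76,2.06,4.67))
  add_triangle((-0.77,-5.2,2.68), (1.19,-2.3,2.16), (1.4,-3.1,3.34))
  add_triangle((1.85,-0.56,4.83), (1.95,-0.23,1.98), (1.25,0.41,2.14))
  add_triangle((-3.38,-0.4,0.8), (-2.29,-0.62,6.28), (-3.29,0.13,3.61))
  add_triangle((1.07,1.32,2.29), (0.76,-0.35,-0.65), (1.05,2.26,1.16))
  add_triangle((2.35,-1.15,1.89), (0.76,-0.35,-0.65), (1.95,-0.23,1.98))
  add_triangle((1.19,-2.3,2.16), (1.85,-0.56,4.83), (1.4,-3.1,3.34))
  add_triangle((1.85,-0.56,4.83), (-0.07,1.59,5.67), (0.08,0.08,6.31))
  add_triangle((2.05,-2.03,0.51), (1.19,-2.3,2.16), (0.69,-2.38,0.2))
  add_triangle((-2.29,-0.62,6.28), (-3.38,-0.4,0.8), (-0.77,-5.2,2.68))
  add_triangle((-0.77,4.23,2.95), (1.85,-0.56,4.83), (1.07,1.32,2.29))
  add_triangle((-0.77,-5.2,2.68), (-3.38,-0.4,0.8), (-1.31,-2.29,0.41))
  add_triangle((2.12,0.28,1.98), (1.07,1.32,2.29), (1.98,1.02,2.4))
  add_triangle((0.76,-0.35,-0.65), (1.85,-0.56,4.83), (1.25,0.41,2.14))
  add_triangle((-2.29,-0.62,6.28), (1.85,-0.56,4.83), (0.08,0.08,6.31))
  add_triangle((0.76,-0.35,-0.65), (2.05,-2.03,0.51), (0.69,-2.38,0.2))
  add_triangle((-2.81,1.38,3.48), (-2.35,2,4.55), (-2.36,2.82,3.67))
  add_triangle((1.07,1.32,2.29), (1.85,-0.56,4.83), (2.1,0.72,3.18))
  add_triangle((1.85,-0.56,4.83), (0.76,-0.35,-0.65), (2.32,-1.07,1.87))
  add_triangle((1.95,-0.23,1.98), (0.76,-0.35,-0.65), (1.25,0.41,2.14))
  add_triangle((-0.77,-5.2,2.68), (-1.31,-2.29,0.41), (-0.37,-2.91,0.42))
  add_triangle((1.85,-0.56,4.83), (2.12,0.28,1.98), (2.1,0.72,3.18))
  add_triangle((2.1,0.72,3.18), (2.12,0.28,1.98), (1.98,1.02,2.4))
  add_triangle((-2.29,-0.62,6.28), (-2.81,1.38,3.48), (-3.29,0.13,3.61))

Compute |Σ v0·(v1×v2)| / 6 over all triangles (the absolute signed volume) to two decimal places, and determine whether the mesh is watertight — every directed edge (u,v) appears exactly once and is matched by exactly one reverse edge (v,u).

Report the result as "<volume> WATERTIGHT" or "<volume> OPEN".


110.51 WATERTIGHT

Per-triangle v0·(v1×v2)/6:
  t1: +1.3092
  t2: +0.8924
  t3: +4.3982
  t4: +0.3184
  t5: +1.5930
  t6: +0.2796
  t7: +18.6368
  t8: +0.5902
  t9: +2.7041
  t10: +0.6141
  t11: +1.9079
  t12: +1.2499
  t13: +2.4111
  t14: +0.5170
  t15: +0.6041
  t16: +1.7953
  t17: +3.8876
  t18: +0.7159
  t19: +0.4584
  t20: +0.3609
  t21: +2.2707
  t22: +4.1820
  t23: +0.6242
  t24: +1.7229
  t25: +2.0070
  t26: +8.7650
  t27: +0.2139
  t28: -0.6547
  t29: -0.2049
  t30: -0.1926
  t31: +0.3151
  t32: +3.1495
  t33: +2.8335
  t34: +0.7409
  t35: +0.6314
  t36: +2.2354
  t37: +0.6413
  t38: +0.3613
  t39: +0.5928
  t40: +2.7632
  t41: +1.0697
  t42: +16.0229
  t43: +3.1348
  t44: +2.7164
  t45: -0.1165
  t46: -0.6819
  t47: +2.8643
  t48: +0.4825
  t49: +0.9795
  t50: +0.9567
  t51: -0.1438
  t52: +0.1839
  t53: +0.9492
  t54: +0.8315
  t55: +0.2405
  t56: +2.7759
Σ = +110.5074 → |volume| = 110.51

Directed edges: 168 total, each appears once with its reverse present → watertight.


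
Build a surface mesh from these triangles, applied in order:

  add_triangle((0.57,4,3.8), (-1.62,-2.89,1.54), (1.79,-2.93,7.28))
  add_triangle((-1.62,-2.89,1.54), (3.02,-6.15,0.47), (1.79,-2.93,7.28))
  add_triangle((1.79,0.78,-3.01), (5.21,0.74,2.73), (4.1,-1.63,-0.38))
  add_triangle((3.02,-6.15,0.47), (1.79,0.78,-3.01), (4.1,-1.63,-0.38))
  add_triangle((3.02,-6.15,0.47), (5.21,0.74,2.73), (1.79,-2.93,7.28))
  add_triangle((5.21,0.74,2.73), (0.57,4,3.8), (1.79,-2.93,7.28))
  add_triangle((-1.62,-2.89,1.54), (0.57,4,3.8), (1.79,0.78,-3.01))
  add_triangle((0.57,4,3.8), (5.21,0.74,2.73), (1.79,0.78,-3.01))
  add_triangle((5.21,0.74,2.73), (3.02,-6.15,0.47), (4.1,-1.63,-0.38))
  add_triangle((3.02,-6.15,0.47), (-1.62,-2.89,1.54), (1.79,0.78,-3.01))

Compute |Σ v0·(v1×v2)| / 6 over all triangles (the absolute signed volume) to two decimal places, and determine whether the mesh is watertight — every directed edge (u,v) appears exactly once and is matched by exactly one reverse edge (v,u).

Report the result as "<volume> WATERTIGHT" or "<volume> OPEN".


156.85 WATERTIGHT

Per-triangle v0·(v1×v2)/6:
  t1: +14.4125
  t2: +22.4555
  t3: +8.7385
  t4: +8.8546
  t5: +39.3063
  t6: +31.2633
  t7: -1.7752
  t8: +15.0335
  t9: +12.3068
  t10: +6.2527
Σ = +156.8484 → |volume| = 156.85

Directed edges: 30 total, each appears once with its reverse present → watertight.


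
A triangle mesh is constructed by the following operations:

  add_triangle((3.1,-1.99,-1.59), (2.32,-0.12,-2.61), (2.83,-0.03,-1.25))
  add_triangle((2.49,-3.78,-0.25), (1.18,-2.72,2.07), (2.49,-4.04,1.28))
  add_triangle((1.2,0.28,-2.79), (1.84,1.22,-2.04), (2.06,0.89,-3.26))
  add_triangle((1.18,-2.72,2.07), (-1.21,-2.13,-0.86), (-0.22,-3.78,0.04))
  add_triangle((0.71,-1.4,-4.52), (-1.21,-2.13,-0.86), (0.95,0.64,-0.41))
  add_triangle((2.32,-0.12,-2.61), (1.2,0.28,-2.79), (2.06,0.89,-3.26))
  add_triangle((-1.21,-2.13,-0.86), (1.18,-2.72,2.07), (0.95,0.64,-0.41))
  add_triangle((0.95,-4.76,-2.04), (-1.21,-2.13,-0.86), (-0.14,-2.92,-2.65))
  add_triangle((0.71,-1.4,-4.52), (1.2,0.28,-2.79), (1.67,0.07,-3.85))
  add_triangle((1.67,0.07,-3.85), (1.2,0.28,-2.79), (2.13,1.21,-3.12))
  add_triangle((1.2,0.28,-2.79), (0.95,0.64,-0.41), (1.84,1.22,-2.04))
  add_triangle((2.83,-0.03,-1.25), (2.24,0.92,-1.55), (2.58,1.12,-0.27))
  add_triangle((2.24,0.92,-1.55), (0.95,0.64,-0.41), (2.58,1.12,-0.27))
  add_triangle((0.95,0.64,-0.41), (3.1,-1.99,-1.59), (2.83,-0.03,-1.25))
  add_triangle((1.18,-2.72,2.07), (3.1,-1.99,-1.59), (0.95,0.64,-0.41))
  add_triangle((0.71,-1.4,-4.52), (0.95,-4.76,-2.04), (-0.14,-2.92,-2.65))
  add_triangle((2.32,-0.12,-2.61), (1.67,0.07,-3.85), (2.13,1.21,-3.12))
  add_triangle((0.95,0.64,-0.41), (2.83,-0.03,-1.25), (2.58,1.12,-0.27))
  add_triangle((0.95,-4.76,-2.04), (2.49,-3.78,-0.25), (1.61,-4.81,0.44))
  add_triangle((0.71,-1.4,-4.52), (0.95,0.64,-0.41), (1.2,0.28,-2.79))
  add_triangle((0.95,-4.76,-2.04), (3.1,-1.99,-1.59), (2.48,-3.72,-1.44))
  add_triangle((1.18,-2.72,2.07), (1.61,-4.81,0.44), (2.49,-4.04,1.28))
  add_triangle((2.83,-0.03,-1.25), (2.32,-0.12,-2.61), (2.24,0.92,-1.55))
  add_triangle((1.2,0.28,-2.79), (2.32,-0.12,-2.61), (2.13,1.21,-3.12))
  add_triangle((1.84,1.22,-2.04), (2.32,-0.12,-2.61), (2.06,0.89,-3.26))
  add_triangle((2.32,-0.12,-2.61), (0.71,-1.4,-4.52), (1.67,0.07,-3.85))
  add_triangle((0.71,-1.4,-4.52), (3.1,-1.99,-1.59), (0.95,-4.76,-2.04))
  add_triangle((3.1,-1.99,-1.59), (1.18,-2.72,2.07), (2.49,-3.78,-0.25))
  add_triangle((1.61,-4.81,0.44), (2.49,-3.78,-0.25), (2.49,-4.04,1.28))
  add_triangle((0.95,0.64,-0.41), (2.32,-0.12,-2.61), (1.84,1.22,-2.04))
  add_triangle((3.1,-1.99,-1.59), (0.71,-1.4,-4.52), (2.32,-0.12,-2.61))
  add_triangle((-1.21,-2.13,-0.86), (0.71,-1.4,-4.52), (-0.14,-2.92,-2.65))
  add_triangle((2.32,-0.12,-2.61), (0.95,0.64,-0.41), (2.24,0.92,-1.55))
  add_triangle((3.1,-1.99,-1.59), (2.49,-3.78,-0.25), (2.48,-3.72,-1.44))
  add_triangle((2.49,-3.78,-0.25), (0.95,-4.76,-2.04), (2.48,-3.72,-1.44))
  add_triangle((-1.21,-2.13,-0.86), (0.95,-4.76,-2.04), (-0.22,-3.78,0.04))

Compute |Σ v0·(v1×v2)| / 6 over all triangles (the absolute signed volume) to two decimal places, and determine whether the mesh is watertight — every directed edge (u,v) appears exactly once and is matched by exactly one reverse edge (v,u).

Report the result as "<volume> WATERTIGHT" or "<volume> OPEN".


37.58 OPEN

Per-triangle v0·(v1×v2)/6:
  t1: +1.4535
  t2: -0.3535
  t3: +0.0586
  t4: +0.6525
  t5: -0.4661
  t6: +0.4302
  t7: -1.3062
  t8: +1.8445
  t9: +0.1937
  t10: +0.1218
  t11: -0.0972
  t12: +0.6905
  t13: +0.1357
  t14: -0.0588
  t15: +1.8059
  t16: +2.7255
  t17: +0.9625
  t18: -0.2614
  t19: +2.7377
  t20: -0.3232
  t21: +1.3470
  t22: +1.4643
  t23: +0.7309
  t24: -0.6393
  t25: +0.4909
  t26: +1.2641
  t27: +8.1537
  t28: +1.9739
  t29: +1.4373
  t30: +0.3270
  t31: +3.6329
  t32: +1.3462
  t33: -0.0054
  t34: +1.3187
  t35: +1.6761
  t36: +2.1125
Σ = +37.5767 → |volume| = 37.58

Directed edges: 108 total; 4 unmatched, e.g. (-0.22,-3.78,0.04)→(1.18,-2.72,2.07) → open.


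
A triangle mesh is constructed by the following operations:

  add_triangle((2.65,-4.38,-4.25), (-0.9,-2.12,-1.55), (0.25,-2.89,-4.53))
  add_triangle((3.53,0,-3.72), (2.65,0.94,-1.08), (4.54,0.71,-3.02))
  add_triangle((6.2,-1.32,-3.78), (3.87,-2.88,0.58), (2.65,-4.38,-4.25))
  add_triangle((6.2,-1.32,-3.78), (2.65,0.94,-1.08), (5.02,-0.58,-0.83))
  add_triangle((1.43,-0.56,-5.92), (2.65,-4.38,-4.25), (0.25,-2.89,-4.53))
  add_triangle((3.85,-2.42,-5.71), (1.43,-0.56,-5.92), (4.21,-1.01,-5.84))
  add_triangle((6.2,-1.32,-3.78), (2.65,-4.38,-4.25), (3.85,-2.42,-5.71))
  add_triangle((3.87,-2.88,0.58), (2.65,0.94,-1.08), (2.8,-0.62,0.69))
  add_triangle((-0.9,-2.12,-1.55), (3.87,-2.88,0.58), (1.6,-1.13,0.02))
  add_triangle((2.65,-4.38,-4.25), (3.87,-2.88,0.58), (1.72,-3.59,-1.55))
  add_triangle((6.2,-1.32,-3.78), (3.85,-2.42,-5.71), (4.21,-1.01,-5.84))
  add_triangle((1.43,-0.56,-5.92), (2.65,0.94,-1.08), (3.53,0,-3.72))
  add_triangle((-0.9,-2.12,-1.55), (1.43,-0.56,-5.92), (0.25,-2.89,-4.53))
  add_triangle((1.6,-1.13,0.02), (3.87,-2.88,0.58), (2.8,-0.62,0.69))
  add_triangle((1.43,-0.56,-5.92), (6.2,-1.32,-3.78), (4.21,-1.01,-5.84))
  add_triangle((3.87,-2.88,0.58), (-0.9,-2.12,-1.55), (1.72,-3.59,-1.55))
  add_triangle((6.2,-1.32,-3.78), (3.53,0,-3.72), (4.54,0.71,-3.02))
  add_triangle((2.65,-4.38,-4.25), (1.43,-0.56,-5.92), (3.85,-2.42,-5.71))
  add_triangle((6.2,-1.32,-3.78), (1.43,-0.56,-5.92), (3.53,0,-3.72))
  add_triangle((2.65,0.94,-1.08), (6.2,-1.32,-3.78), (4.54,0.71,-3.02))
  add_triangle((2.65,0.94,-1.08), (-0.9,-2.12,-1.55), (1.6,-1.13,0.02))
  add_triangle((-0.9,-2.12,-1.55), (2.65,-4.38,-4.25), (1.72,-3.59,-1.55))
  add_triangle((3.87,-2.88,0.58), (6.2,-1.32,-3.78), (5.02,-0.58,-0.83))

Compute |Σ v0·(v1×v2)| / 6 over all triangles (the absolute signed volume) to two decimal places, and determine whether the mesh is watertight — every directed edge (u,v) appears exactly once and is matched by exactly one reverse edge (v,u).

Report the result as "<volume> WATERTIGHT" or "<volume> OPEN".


Per-triangle v0·(v1×v2)/6:
  t1: +3.3044
  t2: +0.2604
  t3: +17.1872
  t4: +3.1965
  t5: +7.2563
  t6: +4.0767
  t7: +8.9029
  t8: +1.9024
  t9: -0.4509
  t10: +4.1164
  t11: +5.0179
  t12: +1.8763
  t13: +1.4513
  t14: -0.2181
  t15: -0.2714
  t16: +1.1445
  t17: +2.5205
  t18: +6.6864
  t19: +4.3344
  t20: +1.3198
  t21: -1.9716
  t22: +2.9133
  t23: +6.2237
Σ = +80.7793 → |volume| = 80.78

Directed edges: 69 total; 9 unmatched, e.g. (2.65,0.94,-1.08)→(5.02,-0.58,-0.83) → open.

80.78 OPEN


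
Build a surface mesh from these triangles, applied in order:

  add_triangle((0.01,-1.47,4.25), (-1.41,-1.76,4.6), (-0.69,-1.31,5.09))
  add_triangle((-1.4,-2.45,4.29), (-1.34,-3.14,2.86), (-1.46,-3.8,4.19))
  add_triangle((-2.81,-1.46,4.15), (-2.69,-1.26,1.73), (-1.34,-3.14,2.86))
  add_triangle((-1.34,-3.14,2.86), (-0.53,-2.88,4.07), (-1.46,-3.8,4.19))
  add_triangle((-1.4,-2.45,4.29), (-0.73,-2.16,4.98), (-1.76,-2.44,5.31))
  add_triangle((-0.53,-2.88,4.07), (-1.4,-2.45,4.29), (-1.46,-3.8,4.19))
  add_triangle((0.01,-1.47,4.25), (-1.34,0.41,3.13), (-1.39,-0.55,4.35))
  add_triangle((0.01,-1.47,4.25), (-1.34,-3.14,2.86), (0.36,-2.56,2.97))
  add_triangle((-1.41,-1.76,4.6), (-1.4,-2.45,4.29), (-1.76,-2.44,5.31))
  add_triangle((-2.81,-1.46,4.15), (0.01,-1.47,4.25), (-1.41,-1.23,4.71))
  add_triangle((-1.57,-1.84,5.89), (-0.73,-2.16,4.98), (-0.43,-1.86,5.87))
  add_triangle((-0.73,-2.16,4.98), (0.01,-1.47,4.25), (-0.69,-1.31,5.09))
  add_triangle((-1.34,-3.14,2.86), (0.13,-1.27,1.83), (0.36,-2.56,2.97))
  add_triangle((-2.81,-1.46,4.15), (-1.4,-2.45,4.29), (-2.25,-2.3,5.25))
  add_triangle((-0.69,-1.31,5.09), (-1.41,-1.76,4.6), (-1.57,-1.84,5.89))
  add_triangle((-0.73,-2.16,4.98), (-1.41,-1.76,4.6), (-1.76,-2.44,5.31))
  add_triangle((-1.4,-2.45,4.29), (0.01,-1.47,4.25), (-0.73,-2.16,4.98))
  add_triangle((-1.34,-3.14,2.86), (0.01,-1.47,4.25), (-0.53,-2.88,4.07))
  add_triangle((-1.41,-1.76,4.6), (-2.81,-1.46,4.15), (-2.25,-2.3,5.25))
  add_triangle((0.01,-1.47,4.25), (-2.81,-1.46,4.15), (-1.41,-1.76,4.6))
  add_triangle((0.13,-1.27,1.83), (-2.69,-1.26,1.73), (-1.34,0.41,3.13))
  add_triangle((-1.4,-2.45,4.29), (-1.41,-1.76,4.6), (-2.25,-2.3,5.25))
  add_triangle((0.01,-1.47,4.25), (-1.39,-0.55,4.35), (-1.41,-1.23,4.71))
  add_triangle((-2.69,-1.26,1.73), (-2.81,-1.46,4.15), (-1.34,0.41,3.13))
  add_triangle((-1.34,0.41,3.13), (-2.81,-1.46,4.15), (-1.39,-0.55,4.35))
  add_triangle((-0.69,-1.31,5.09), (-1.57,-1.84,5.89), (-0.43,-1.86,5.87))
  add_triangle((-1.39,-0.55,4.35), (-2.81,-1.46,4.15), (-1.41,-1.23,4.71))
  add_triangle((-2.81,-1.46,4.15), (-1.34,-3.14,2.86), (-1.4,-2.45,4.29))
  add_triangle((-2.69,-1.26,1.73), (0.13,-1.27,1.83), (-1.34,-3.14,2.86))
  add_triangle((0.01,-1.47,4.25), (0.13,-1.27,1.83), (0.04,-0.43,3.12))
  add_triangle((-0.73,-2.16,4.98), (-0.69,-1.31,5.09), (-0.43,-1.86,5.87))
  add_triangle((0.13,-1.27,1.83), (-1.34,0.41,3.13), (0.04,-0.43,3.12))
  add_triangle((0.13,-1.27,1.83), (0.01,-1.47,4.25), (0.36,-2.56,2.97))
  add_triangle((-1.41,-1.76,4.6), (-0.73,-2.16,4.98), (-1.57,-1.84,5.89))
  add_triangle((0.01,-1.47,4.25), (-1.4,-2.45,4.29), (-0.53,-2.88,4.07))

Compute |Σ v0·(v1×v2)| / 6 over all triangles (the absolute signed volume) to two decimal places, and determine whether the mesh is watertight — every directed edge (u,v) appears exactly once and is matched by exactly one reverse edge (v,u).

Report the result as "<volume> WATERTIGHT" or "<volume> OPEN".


11.97 OPEN

Per-triangle v0·(v1×v2)/6:
  t1: -0.5374
  t2: +0.3093
  t3: +2.5101
  t4: +0.1442
  t5: +0.3925
  t6: +0.8399
  t7: +0.5694
  t8: +1.9999
  t9: -0.0554
  t10: +0.8219
  t11: +0.6577
  t12: +0.4542
  t13: -0.2873
  t14: +0.3775
  t15: -0.1609
  t16: +0.2752
  t17: +0.0706
  t18: -0.5824
  t19: +0.4063
  t20: +0.3127
  t21: -2.2436
  t22: +0.3782
  t23: +0.5650
  t24: +1.2361
  t25: +1.0973
  t26: +0.3292
  t27: +0.7470
  t28: +1.8328
  t29: -0.9631
  t30: +0.0725
  t31: -0.2888
  t32: -0.6838
  t33: -0.0228
  t34: +0.2985
  t35: +1.1012
Σ = +11.9738 → |volume| = 11.97

Directed edges: 105 total; 3 unmatched, e.g. (0.01,-1.47,4.25)→(-1.34,0.41,3.13) → open.


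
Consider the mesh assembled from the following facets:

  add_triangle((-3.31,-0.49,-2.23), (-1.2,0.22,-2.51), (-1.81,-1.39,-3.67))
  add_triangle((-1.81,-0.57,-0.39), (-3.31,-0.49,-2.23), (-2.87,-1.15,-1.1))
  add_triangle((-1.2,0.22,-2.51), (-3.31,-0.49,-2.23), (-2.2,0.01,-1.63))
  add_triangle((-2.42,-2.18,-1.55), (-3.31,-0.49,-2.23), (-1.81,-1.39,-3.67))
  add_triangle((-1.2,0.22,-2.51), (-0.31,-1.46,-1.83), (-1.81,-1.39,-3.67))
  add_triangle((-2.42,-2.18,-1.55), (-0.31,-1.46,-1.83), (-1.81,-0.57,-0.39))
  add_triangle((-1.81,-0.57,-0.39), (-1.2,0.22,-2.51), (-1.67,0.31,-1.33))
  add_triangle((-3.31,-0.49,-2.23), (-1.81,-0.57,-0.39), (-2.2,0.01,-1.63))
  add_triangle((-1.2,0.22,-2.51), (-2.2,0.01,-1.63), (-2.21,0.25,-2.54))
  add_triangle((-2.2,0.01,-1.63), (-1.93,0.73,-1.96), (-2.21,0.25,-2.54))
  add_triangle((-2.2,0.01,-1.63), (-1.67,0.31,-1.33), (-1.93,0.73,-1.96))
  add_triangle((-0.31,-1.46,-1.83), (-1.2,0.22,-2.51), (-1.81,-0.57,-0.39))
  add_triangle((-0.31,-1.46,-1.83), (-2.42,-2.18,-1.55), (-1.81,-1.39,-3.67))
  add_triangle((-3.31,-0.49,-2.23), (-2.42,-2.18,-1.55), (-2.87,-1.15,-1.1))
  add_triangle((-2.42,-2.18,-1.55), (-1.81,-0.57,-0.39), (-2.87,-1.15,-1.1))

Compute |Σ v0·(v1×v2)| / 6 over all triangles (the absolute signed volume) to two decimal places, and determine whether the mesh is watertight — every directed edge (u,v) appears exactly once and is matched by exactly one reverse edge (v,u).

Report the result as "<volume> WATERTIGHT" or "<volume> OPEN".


5.77 OPEN

Per-triangle v0·(v1×v2)/6:
  t1: +1.5908
  t2: +0.1929
  t3: +0.2827
  t4: +2.5126
  t5: +0.4421
  t6: -0.3315
  t7: -0.3928
  t8: +0.1290
  t9: +0.0716
  t10: +0.1921
  t11: +0.0343
  t12: -1.2433
  t13: +1.3539
  t14: +0.8056
  t15: +0.1296
Σ = +5.7695 → |volume| = 5.77

Directed edges: 45 total; 7 unmatched, e.g. (-1.2,0.22,-2.51)→(-1.67,0.31,-1.33) → open.


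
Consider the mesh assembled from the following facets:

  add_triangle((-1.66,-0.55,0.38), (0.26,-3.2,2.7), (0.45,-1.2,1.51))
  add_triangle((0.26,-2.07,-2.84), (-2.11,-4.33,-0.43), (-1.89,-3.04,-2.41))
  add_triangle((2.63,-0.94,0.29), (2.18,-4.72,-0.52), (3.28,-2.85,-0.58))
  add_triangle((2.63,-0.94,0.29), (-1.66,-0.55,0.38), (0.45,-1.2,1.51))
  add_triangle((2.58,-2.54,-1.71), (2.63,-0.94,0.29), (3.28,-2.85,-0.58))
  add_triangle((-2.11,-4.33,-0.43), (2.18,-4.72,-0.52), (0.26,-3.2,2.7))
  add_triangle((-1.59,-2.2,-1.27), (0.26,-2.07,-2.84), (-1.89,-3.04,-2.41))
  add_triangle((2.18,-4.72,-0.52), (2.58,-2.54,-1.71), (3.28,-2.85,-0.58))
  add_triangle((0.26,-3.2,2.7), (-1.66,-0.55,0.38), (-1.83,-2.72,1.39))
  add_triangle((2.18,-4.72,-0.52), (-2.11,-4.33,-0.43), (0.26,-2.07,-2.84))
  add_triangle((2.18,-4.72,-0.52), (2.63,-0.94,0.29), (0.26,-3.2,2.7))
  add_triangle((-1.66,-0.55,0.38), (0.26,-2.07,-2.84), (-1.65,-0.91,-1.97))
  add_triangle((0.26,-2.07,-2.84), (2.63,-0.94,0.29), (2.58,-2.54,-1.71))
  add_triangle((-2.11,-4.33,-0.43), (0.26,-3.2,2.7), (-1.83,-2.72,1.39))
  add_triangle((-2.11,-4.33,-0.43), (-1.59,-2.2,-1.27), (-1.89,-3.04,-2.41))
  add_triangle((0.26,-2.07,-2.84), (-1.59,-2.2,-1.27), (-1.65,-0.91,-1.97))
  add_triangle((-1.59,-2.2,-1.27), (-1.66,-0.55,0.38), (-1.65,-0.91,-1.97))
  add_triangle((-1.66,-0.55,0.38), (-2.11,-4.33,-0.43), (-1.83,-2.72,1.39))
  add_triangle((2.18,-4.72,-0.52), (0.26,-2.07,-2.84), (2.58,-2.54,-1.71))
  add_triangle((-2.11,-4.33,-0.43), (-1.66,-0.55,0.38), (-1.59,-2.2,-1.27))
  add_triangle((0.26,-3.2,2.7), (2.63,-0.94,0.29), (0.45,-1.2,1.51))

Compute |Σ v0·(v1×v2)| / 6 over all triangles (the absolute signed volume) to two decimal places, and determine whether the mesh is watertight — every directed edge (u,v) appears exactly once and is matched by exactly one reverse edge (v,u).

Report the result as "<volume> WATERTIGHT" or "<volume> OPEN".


43.46 OPEN

Per-triangle v0·(v1×v2)/6:
  t1: +0.4365
  t2: +2.7070
  t3: +1.0675
  t4: -0.4754
  t5: +0.7989
  t6: +9.8241
  t7: -0.2366
  t8: +1.9149
  t9: +0.7308
  t10: +8.4704
  t11: +5.6500
  t12: -1.1210
  t13: +0.3059
  t14: +3.2785
  t15: +0.4779
  t16: +1.5288
  t17: +0.9226
  t18: +1.5094
  t19: +3.6738
  t20: +1.2188
  t21: +0.7721
Σ = +43.4550 → |volume| = 43.46

Directed edges: 63 total; 3 unmatched, e.g. (2.63,-0.94,0.29)→(-1.66,-0.55,0.38) → open.


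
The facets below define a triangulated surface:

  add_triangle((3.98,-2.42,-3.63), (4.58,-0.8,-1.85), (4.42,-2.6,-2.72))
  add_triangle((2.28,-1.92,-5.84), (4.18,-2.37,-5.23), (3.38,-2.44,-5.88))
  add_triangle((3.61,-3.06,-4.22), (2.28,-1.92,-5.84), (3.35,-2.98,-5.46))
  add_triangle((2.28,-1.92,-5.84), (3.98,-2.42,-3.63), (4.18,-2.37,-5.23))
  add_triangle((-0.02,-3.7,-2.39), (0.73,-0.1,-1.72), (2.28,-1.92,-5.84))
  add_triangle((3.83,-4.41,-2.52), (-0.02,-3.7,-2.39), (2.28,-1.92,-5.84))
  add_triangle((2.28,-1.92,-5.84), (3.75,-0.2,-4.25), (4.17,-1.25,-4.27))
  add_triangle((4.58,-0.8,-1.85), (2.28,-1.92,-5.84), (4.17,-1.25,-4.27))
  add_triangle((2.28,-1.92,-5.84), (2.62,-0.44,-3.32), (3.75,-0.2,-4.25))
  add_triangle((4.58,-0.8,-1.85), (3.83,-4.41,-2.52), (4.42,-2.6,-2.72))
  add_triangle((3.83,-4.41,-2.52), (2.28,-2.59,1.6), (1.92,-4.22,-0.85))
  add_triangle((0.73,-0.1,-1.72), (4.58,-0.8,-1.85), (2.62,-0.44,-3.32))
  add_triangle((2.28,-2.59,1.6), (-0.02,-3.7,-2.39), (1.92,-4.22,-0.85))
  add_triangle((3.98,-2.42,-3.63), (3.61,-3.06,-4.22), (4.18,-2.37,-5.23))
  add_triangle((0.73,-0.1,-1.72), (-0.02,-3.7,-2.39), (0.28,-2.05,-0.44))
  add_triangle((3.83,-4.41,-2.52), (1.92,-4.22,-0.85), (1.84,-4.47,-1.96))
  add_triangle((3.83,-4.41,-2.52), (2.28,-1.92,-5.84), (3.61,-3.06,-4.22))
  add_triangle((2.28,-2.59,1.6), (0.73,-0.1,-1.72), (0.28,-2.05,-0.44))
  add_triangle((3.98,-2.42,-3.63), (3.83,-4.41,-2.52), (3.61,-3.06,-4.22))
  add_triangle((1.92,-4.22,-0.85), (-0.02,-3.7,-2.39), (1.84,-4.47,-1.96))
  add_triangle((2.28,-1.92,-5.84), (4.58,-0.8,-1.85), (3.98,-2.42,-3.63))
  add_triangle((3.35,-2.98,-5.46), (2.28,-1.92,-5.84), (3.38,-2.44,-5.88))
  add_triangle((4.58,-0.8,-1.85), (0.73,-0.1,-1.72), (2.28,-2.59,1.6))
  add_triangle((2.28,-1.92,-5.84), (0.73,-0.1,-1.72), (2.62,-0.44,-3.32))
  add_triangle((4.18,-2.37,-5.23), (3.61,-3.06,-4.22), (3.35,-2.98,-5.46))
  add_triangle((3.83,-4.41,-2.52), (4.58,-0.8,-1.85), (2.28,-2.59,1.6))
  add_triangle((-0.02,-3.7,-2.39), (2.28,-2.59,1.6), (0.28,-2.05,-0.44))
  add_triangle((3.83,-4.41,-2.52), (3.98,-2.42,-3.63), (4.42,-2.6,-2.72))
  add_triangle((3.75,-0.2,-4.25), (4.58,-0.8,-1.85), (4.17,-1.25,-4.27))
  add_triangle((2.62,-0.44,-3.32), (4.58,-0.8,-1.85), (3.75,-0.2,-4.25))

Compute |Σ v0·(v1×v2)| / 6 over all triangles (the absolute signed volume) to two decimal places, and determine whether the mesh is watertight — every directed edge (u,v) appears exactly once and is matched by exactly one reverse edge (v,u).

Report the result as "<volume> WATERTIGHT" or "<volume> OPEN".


Per-triangle v0·(v1×v2)/6:
  t1: +1.5913
  t2: +0.3682
  t3: -0.2799
  t4: -0.9299
  t5: +0.2659
  t6: +11.3957
  t7: +2.6037
  t8: +1.0448
  t9: -0.2169
  t10: +1.3114
  t11: +3.9855
  t12: +0.0283
  t13: +1.2676
  t14: +0.9189
  t15: -0.6955
  t16: +1.5814
  t17: +2.2076
  t18: -1.6455
  t19: +1.8388
  t20: +1.0454
  t21: +4.1272
  t22: +0.6496
  t23: -2.3314
  t24: +0.5627
  t25: +1.1188
  t26: +8.8267
  t27: +0.6633
  t28: +1.8668
  t29: +1.9872
  t30: -0.7487
Σ = +44.4091 → |volume| = 44.41

Directed edges: 90 total; 6 unmatched, e.g. (4.18,-2.37,-5.23)→(3.38,-2.44,-5.88) → open.

44.41 OPEN
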